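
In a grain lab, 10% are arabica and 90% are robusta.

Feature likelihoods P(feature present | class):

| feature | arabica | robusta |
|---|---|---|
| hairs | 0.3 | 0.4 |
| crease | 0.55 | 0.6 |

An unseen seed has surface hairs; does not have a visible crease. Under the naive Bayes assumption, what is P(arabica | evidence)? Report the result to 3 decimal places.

arabica: 0.1 × 0.3 × (1−0.55) = 0.0135
robusta: 0.9 × 0.4 × (1−0.6) = 0.144
P(arabica | x) = 0.0135 / 0.1575 ≈ 0.086

0.086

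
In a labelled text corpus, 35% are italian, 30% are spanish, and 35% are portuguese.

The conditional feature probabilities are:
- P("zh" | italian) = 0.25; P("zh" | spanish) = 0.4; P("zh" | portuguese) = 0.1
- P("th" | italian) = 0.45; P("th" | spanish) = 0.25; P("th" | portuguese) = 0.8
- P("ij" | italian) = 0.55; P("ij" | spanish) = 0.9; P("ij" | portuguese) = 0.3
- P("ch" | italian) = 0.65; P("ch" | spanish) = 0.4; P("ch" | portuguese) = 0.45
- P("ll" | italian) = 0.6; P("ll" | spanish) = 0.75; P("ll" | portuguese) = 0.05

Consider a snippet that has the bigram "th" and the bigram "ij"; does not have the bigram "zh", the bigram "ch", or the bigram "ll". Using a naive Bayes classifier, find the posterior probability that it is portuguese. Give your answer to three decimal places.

italian: 0.35 × (1−0.25) × 0.45 × 0.55 × (1−0.65) × (1−0.6) = 0.009095625
spanish: 0.3 × (1−0.4) × 0.25 × 0.9 × (1−0.4) × (1−0.75) = 0.006075
portuguese: 0.35 × (1−0.1) × 0.8 × 0.3 × (1−0.45) × (1−0.05) = 0.039501
P(portuguese | x) = 0.039501 / 0.054671625 ≈ 0.723

0.723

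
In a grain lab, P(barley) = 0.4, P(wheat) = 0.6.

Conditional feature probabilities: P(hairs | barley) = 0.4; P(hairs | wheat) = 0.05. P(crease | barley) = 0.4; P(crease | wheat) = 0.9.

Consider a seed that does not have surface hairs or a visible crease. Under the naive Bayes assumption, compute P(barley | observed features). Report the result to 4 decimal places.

0.7164

barley: 0.4 × (1−0.4) × (1−0.4) = 0.144
wheat: 0.6 × (1−0.05) × (1−0.9) = 0.057
P(barley | x) = 0.144 / 0.201 ≈ 0.7164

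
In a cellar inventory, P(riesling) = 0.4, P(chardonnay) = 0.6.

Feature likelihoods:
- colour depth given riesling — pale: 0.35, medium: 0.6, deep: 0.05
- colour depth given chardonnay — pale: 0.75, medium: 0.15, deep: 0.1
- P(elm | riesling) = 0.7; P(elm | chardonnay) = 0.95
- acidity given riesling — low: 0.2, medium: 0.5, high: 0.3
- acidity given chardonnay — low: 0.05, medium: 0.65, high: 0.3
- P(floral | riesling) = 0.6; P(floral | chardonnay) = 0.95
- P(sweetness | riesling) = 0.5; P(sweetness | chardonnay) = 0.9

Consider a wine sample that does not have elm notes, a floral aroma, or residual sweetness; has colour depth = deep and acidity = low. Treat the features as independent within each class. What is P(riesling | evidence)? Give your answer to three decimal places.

0.997

riesling: 0.4 × 0.05 × (1−0.7) × 0.2 × (1−0.6) × (1−0.5) = 0.00024
chardonnay: 0.6 × 0.1 × (1−0.95) × 0.05 × (1−0.95) × (1−0.9) = 0.00000075
P(riesling | x) = 0.00024 / 0.00024075 ≈ 0.997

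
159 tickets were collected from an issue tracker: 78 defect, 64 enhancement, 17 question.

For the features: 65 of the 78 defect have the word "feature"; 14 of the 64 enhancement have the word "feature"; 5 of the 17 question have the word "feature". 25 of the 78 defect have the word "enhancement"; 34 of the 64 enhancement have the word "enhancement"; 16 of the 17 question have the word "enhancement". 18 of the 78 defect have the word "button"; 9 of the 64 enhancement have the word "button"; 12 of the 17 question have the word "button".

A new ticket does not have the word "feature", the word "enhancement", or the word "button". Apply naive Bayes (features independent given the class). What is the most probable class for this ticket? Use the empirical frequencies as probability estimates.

enhancement

defect: (78/159) × (13/78) × (53/78) × (60/78) ≈ 0.042735
enhancement: (64/159) × (50/64) × (30/64) × (55/64) ≈ 0.126677
question: (17/159) × (12/17) × (1/17) × (5/17) ≈ 0.00130574
Highest score → enhancement.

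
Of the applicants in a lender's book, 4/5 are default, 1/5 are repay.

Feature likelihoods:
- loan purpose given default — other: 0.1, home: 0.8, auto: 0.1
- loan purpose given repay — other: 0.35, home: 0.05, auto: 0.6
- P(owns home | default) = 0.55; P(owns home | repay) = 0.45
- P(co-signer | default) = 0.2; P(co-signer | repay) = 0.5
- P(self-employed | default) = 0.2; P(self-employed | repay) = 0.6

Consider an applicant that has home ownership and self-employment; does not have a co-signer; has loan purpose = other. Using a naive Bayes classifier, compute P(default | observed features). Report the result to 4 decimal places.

0.4269

default: 0.8 × 0.1 × 0.55 × (1−0.2) × 0.2 = 0.00704
repay: 0.2 × 0.35 × 0.45 × (1−0.5) × 0.6 = 0.00945
P(default | x) = 0.00704 / 0.01649 ≈ 0.4269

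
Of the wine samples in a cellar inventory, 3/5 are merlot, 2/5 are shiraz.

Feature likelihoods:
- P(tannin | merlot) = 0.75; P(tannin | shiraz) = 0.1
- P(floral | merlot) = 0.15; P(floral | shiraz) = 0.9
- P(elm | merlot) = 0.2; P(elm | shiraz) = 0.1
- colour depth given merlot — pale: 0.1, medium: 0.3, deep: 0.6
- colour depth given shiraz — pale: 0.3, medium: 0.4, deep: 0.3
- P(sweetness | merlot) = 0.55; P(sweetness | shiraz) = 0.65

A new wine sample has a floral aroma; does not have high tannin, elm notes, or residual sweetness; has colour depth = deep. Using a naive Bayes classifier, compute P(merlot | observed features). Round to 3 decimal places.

0.137

merlot: 0.6 × (1−0.75) × 0.15 × (1−0.2) × 0.6 × (1−0.55) = 0.00486
shiraz: 0.4 × (1−0.1) × 0.9 × (1−0.1) × 0.3 × (1−0.65) = 0.030618
P(merlot | x) = 0.00486 / 0.035478 ≈ 0.137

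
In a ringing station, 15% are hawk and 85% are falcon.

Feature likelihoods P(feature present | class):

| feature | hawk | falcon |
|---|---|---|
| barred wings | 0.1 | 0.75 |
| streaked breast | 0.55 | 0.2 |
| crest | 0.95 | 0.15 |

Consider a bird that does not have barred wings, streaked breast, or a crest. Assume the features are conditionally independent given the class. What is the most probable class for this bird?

hawk: 0.15 × (1−0.1) × (1−0.55) × (1−0.95) = 0.0030375
falcon: 0.85 × (1−0.75) × (1−0.2) × (1−0.15) = 0.1445
Highest score → falcon.

falcon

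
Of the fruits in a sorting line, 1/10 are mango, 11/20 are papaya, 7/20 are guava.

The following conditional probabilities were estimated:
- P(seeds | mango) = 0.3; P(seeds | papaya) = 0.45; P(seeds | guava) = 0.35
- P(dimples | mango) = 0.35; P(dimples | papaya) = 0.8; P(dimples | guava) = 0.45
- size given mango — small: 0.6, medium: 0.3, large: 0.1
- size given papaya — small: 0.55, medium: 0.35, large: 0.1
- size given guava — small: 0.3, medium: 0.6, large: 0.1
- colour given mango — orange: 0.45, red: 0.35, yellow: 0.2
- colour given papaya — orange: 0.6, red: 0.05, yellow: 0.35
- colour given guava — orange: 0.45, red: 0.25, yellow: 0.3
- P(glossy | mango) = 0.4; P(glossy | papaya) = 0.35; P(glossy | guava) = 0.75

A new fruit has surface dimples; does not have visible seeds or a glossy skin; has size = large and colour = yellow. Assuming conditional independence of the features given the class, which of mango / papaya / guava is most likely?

papaya

mango: 0.1 × (1−0.3) × 0.35 × 0.1 × 0.2 × (1−0.4) = 0.000294
papaya: 0.55 × (1−0.45) × 0.8 × 0.1 × 0.35 × (1−0.35) = 0.0055055
guava: 0.35 × (1−0.35) × 0.45 × 0.1 × 0.3 × (1−0.75) = 0.0007678125
Highest score → papaya.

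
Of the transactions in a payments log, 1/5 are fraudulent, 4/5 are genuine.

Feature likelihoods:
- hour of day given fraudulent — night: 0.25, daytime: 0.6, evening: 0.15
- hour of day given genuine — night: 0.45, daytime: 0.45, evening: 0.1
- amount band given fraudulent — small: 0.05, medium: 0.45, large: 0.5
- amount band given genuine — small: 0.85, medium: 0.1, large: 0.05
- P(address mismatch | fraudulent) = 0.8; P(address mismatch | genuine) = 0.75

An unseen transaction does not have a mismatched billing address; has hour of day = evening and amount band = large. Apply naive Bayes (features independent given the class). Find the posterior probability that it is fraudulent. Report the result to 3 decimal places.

0.750

fraudulent: 0.2 × 0.15 × 0.5 × (1−0.8) = 0.003
genuine: 0.8 × 0.1 × 0.05 × (1−0.75) = 0.001
P(fraudulent | x) = 0.003 / 0.004 ≈ 0.750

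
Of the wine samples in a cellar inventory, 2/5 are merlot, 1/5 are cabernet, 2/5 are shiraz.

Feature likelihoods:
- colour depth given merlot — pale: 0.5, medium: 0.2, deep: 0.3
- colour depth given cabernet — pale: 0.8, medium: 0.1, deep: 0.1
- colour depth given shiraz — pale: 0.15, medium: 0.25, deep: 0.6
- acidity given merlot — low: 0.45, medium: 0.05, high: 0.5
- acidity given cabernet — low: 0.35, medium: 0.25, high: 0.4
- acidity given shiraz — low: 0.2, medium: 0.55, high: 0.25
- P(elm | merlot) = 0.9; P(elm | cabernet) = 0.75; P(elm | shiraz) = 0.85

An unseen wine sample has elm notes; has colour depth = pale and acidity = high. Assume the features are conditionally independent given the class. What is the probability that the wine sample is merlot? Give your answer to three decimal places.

0.597

merlot: 0.4 × 0.5 × 0.5 × 0.9 = 0.09
cabernet: 0.2 × 0.8 × 0.4 × 0.75 = 0.048
shiraz: 0.4 × 0.15 × 0.25 × 0.85 = 0.01275
P(merlot | x) = 0.09 / 0.15075 ≈ 0.597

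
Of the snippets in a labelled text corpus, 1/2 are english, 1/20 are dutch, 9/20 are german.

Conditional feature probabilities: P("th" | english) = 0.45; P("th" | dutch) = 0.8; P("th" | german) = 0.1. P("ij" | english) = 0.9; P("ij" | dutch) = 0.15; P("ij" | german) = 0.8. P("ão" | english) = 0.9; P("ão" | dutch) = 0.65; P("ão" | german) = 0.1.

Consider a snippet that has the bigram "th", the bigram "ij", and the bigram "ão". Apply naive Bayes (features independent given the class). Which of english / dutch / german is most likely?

english

english: 0.5 × 0.45 × 0.9 × 0.9 = 0.18225
dutch: 0.05 × 0.8 × 0.15 × 0.65 = 0.0039
german: 0.45 × 0.1 × 0.8 × 0.1 = 0.0036
Highest score → english.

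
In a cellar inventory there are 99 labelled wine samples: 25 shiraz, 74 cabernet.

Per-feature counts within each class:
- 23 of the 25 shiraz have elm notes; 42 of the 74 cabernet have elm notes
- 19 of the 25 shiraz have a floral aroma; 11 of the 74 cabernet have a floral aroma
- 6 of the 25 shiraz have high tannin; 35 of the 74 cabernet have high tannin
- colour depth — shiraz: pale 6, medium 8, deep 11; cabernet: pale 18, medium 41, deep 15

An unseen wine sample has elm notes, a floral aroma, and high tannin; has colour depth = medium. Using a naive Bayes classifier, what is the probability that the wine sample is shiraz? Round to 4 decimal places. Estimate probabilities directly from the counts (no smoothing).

0.4507

shiraz: (25/99) × (23/25) × (19/25) × (6/25) × (8/25) ≈ 0.0135602
cabernet: (74/99) × (42/74) × (11/74) × (35/74) × (41/74) ≈ 0.0165258
P(shiraz | x) = 0.0135602 / 0.030086 ≈ 0.4507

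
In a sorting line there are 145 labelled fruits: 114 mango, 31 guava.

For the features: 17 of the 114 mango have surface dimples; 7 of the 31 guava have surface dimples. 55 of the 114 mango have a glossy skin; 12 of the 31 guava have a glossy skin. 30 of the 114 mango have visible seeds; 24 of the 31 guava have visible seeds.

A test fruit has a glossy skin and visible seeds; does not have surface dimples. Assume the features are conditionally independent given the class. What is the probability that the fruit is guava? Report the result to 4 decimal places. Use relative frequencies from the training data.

mango: (114/145) × (97/114) × (55/114) × (30/114) ≈ 0.0849333
guava: (31/145) × (24/31) × (12/31) × (24/31) ≈ 0.0496035
P(guava | x) = 0.0496035 / 0.1345368 ≈ 0.3687

0.3687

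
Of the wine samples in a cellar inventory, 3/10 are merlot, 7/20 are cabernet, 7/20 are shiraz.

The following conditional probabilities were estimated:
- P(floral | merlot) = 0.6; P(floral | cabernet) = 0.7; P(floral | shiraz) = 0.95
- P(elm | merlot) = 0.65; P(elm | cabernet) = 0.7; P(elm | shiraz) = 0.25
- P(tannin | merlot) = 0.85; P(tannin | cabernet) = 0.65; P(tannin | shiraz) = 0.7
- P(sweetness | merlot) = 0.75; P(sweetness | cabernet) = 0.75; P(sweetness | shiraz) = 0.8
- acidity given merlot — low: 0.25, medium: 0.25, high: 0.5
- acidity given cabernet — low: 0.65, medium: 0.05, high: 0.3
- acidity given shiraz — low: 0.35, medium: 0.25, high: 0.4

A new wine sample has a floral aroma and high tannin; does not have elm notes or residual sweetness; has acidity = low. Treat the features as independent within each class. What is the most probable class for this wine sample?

shiraz

merlot: 0.3 × 0.6 × (1−0.65) × 0.85 × (1−0.75) × 0.25 = 0.003346875
cabernet: 0.35 × 0.7 × (1−0.7) × 0.65 × (1−0.75) × 0.65 = 0.0077634375
shiraz: 0.35 × 0.95 × (1−0.25) × 0.7 × (1−0.8) × 0.35 = 0.012219375
Highest score → shiraz.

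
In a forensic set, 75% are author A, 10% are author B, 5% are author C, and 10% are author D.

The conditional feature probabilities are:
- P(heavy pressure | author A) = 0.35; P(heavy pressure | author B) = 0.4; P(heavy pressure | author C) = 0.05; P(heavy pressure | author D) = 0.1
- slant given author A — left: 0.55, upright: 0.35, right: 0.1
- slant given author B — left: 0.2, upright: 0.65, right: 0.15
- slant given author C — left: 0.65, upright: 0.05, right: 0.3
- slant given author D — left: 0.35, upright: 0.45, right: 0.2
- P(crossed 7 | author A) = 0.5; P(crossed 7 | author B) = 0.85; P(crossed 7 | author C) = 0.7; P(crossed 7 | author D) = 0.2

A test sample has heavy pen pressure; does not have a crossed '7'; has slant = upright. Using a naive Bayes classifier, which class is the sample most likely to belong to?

author A: 0.75 × 0.35 × 0.35 × (1−0.5) = 0.0459375
author B: 0.1 × 0.4 × 0.65 × (1−0.85) = 0.0039
author C: 0.05 × 0.05 × 0.05 × (1−0.7) = 0.0000375
author D: 0.1 × 0.1 × 0.45 × (1−0.2) = 0.0036
Highest score → author A.

author A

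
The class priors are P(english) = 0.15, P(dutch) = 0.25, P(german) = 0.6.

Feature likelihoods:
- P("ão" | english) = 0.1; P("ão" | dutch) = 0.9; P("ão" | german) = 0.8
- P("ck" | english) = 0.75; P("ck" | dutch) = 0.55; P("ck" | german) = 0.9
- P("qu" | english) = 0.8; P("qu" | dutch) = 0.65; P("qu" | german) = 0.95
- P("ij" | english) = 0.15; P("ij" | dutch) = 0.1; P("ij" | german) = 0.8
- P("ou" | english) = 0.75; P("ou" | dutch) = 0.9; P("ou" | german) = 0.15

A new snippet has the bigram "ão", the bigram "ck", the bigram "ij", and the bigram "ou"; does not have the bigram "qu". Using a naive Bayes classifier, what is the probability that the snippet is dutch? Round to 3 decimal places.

english: 0.15 × 0.1 × 0.75 × (1−0.8) × 0.15 × 0.75 = 0.000253125
dutch: 0.25 × 0.9 × 0.55 × (1−0.65) × 0.1 × 0.9 = 0.003898125
german: 0.6 × 0.8 × 0.9 × (1−0.95) × 0.8 × 0.15 = 0.002592
P(dutch | x) = 0.003898125 / 0.00674325 ≈ 0.578

0.578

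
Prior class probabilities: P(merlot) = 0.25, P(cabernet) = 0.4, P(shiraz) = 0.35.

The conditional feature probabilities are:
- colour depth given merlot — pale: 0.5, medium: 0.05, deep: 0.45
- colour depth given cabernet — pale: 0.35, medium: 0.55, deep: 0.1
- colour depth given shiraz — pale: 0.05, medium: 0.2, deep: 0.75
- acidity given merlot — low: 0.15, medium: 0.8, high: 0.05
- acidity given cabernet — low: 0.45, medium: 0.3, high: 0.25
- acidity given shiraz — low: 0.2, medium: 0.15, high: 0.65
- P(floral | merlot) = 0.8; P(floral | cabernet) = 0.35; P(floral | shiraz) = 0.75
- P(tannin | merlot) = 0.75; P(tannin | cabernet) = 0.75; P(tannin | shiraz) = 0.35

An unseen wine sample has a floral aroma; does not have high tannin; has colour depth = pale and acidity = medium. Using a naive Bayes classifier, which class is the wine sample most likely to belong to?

merlot: 0.25 × 0.5 × 0.8 × 0.8 × (1−0.75) = 0.02
cabernet: 0.4 × 0.35 × 0.3 × 0.35 × (1−0.75) = 0.003675
shiraz: 0.35 × 0.05 × 0.15 × 0.75 × (1−0.35) = 0.0012796875
Highest score → merlot.

merlot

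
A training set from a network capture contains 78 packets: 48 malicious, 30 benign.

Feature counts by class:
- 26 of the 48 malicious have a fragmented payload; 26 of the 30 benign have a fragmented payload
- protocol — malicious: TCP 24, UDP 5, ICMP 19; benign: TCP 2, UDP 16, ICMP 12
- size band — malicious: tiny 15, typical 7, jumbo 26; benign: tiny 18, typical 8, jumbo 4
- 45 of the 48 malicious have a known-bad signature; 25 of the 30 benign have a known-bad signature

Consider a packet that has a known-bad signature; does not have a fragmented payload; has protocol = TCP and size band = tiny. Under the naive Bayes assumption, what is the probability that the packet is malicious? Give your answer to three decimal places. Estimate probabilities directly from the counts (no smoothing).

malicious: (48/78) × (22/48) × (24/48) × (15/48) × (45/48) ≈ 0.0413161
benign: (30/78) × (4/30) × (2/30) × (18/30) × (25/30) ≈ 0.0017094
P(malicious | x) = 0.0413161 / 0.0430255 ≈ 0.960

0.960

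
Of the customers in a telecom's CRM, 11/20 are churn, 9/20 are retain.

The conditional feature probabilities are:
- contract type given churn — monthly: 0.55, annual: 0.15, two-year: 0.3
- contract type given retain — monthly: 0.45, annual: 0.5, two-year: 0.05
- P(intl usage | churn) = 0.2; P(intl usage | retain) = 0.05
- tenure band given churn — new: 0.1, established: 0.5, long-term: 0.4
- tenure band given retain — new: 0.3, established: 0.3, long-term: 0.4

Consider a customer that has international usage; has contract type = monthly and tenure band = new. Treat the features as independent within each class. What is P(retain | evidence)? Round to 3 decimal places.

churn: 0.55 × 0.55 × 0.2 × 0.1 = 0.00605
retain: 0.45 × 0.45 × 0.05 × 0.3 = 0.0030375
P(retain | x) = 0.0030375 / 0.0090875 ≈ 0.334

0.334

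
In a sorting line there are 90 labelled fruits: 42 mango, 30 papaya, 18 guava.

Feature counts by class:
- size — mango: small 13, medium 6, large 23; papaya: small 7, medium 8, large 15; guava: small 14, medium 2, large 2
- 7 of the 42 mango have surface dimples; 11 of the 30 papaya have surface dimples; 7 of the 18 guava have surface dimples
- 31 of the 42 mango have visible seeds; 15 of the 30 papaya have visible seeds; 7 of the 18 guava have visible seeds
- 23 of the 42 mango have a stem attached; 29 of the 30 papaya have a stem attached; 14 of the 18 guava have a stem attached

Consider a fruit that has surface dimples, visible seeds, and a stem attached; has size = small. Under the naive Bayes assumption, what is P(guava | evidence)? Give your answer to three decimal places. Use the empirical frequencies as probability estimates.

mango: (42/90) × (13/42) × (7/42) × (31/42) × (23/42) ≈ 0.00973062
papaya: (30/90) × (7/30) × (11/30) × (15/30) × (29/30) ≈ 0.013784
guava: (18/90) × (14/18) × (7/18) × (7/18) × (14/18) ≈ 0.0182975
P(guava | x) = 0.0182975 / 0.04181212 ≈ 0.438

0.438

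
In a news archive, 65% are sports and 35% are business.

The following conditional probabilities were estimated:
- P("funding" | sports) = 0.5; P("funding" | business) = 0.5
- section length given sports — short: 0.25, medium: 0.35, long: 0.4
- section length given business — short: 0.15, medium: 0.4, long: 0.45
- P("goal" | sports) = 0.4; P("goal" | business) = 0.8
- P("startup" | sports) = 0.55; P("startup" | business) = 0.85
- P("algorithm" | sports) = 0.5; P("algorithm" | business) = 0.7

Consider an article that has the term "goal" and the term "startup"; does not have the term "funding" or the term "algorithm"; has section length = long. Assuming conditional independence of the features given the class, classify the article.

business

sports: 0.65 × (1−0.5) × 0.4 × 0.4 × 0.55 × (1−0.5) = 0.0143
business: 0.35 × (1−0.5) × 0.45 × 0.8 × 0.85 × (1−0.7) = 0.016065
Highest score → business.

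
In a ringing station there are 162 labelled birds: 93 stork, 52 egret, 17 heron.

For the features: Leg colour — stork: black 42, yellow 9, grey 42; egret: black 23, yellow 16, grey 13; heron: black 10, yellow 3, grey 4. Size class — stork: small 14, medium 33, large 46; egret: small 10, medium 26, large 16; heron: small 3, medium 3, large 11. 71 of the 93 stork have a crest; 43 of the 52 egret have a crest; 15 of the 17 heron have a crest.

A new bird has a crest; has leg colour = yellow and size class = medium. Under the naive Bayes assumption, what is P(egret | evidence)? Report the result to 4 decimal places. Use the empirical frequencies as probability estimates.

stork: (93/162) × (9/93) × (33/93) × (71/93) ≈ 0.0150499
egret: (52/162) × (16/52) × (26/52) × (43/52) ≈ 0.0408357
heron: (17/162) × (3/17) × (3/17) × (15/17) ≈ 0.00288351
P(egret | x) = 0.0408357 / 0.05876911 ≈ 0.6948

0.6948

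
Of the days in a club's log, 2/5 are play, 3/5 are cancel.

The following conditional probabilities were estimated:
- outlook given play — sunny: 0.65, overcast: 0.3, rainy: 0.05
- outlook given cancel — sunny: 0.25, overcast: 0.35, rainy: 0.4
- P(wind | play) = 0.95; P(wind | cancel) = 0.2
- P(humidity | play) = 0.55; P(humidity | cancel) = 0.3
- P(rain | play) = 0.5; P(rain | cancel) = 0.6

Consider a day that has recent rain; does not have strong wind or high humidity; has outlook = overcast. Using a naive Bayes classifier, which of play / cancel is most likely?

cancel

play: 0.4 × 0.3 × (1−0.95) × (1−0.55) × 0.5 = 0.00135
cancel: 0.6 × 0.35 × (1−0.2) × (1−0.3) × 0.6 = 0.07056
Highest score → cancel.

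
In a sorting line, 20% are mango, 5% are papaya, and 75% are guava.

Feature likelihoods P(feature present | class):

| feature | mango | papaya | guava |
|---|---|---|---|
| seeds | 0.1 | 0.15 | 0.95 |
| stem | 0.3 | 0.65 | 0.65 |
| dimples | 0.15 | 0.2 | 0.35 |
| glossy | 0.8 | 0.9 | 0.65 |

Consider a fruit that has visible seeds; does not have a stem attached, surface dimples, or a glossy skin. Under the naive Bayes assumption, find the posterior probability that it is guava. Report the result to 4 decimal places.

mango: 0.2 × 0.1 × (1−0.3) × (1−0.15) × (1−0.8) = 0.00238
papaya: 0.05 × 0.15 × (1−0.65) × (1−0.2) × (1−0.9) = 0.00021
guava: 0.75 × 0.95 × (1−0.65) × (1−0.35) × (1−0.65) = 0.0567328125
P(guava | x) = 0.0567328125 / 0.0593228125 ≈ 0.9563

0.9563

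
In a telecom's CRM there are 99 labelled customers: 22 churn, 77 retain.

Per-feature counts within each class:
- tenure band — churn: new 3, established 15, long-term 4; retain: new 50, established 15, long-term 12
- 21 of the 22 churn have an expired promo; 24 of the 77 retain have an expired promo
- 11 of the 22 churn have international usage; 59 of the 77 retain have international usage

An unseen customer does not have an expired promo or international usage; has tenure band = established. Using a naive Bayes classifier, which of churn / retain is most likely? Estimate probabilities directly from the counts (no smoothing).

retain

churn: (22/99) × (15/22) × (1/22) × (11/22) ≈ 0.00344353
retain: (77/99) × (15/77) × (53/77) × (18/77) ≈ 0.0243794
Highest score → retain.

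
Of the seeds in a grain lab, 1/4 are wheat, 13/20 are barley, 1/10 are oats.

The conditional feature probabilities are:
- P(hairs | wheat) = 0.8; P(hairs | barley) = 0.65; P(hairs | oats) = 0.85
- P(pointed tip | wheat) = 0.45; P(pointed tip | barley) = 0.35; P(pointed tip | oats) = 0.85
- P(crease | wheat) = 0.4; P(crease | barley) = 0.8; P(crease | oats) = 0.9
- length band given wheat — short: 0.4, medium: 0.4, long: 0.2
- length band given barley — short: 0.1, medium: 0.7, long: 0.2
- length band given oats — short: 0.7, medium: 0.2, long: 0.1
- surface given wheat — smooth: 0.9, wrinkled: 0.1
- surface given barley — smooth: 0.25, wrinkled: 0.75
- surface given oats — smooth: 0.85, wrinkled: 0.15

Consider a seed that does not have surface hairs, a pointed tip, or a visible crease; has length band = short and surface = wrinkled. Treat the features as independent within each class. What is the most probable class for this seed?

wheat: 0.25 × (1−0.8) × (1−0.45) × (1−0.4) × 0.4 × 0.1 = 0.00066
barley: 0.65 × (1−0.65) × (1−0.35) × (1−0.8) × 0.1 × 0.75 = 0.002218125
oats: 0.1 × (1−0.85) × (1−0.85) × (1−0.9) × 0.7 × 0.15 = 0.000023625
Highest score → barley.

barley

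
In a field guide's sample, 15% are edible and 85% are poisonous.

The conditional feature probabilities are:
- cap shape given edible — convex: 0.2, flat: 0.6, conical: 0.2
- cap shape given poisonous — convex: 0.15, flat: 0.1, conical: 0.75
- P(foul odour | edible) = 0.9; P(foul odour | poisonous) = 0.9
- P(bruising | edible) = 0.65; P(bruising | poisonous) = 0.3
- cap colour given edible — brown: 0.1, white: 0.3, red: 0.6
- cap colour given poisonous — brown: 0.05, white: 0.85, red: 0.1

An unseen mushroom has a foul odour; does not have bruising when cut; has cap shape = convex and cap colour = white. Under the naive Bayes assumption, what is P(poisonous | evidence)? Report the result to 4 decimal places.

edible: 0.15 × 0.2 × 0.9 × (1−0.65) × 0.3 = 0.002835
poisonous: 0.85 × 0.15 × 0.9 × (1−0.3) × 0.85 = 0.06827625
P(poisonous | x) = 0.06827625 / 0.07111125 ≈ 0.9601

0.9601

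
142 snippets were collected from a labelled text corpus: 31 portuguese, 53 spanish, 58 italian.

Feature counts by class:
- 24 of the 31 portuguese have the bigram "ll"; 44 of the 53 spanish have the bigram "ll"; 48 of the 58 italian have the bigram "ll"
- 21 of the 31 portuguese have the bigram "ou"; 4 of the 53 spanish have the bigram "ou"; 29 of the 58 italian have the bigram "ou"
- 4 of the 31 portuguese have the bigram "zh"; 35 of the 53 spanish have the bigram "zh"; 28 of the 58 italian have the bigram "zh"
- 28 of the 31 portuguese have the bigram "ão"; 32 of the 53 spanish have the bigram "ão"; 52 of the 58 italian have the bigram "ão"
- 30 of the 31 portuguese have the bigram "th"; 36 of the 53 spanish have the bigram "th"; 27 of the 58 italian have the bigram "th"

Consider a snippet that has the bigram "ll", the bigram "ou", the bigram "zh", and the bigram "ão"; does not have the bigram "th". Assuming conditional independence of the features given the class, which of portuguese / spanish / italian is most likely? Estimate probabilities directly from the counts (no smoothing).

italian

portuguese: (31/142) × (24/31) × (21/31) × (4/31) × (28/31) × (1/31) ≈ 0.000430441
spanish: (53/142) × (44/53) × (4/53) × (35/53) × (32/53) × (17/53) ≈ 0.0029908
italian: (58/142) × (48/58) × (29/58) × (28/58) × (52/58) × (31/58) ≈ 0.0390987
Highest score → italian.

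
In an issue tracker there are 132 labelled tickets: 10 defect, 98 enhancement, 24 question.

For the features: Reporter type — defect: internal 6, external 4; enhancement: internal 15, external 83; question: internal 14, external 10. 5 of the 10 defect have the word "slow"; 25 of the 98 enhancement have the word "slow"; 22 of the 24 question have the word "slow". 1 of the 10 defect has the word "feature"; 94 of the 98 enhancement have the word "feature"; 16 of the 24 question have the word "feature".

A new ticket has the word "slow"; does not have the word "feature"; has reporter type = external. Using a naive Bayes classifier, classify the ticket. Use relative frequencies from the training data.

defect: (10/132) × (4/10) × (5/10) × (9/10) ≈ 0.0136364
enhancement: (98/132) × (83/98) × (25/98) × (4/98) ≈ 0.00654715
question: (24/132) × (10/24) × (22/24) × (8/24) ≈ 0.0231481
Highest score → question.

question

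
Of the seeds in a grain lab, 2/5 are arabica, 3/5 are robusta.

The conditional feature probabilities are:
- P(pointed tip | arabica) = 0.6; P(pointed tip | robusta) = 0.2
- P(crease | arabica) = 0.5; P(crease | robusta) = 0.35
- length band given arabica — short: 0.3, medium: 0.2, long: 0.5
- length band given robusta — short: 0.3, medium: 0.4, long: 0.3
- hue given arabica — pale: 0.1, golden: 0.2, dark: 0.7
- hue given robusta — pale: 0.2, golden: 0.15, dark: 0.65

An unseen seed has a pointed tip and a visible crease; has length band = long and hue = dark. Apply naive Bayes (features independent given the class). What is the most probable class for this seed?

arabica: 0.4 × 0.6 × 0.5 × 0.5 × 0.7 = 0.042
robusta: 0.6 × 0.2 × 0.35 × 0.3 × 0.65 = 0.00819
Highest score → arabica.

arabica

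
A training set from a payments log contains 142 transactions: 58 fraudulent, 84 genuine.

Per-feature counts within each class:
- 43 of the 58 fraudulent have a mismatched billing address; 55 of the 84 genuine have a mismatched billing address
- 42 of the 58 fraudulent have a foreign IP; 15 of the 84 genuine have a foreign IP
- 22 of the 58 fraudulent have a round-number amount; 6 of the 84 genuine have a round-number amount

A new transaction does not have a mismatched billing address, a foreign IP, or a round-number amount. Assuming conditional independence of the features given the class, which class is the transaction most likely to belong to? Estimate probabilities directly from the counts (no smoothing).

genuine

fraudulent: (58/142) × (15/58) × (16/58) × (36/58) ≈ 0.0180871
genuine: (84/142) × (29/84) × (69/84) × (78/84) ≈ 0.155774
Highest score → genuine.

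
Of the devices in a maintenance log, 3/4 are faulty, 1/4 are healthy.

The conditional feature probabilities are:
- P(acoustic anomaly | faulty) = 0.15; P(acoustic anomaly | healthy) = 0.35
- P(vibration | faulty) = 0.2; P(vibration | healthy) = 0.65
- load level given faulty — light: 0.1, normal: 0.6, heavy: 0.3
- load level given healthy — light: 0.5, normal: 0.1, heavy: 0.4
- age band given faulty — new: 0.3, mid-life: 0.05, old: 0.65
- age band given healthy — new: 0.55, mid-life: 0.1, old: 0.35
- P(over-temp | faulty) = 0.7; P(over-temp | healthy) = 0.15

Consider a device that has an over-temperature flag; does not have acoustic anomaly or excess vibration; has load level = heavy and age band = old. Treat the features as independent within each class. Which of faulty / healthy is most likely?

faulty: 0.75 × (1−0.15) × (1−0.2) × 0.3 × 0.65 × 0.7 = 0.069615
healthy: 0.25 × (1−0.35) × (1−0.65) × 0.4 × 0.35 × 0.15 = 0.001194375
Highest score → faulty.

faulty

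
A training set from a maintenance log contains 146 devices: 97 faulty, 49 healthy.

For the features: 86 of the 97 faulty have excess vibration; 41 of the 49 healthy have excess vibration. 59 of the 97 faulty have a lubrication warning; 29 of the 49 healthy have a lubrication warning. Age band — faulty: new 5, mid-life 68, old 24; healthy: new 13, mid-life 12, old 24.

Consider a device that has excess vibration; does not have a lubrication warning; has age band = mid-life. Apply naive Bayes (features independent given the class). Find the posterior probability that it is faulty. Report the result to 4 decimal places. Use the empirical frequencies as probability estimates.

faulty: (97/146) × (86/97) × (38/97) × (68/97) ≈ 0.161769
healthy: (49/146) × (41/49) × (20/49) × (12/49) ≈ 0.0280705
P(faulty | x) = 0.161769 / 0.1898395 ≈ 0.8521

0.8521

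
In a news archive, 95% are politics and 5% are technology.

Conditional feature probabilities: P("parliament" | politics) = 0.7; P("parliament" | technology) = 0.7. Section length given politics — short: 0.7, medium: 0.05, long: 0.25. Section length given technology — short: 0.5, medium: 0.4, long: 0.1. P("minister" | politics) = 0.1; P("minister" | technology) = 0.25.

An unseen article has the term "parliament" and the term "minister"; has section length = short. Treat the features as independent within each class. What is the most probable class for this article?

politics: 0.95 × 0.7 × 0.7 × 0.1 = 0.04655
technology: 0.05 × 0.7 × 0.5 × 0.25 = 0.004375
Highest score → politics.

politics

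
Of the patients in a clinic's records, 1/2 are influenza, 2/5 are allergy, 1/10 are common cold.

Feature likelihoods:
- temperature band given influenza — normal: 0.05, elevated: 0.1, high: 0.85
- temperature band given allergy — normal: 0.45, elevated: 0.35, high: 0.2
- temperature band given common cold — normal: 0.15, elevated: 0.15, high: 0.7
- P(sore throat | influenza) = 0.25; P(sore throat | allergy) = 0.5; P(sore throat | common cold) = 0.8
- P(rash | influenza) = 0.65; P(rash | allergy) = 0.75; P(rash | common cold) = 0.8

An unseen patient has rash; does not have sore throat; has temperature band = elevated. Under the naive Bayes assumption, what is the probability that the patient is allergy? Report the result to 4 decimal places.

0.6623

influenza: 0.5 × 0.1 × (1−0.25) × 0.65 = 0.024375
allergy: 0.4 × 0.35 × (1−0.5) × 0.75 = 0.0525
common cold: 0.1 × 0.15 × (1−0.8) × 0.8 = 0.0024
P(allergy | x) = 0.0525 / 0.079275 ≈ 0.6623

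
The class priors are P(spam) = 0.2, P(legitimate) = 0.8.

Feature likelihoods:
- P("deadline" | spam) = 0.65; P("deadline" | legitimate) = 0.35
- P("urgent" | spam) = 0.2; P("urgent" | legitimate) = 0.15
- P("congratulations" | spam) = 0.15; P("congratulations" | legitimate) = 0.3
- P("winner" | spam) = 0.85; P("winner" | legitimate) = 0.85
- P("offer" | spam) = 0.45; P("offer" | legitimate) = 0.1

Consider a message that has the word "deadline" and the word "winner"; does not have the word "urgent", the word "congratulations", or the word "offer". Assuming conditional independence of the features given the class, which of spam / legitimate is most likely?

legitimate

spam: 0.2 × 0.65 × (1−0.2) × (1−0.15) × 0.85 × (1−0.45) = 0.041327
legitimate: 0.8 × 0.35 × (1−0.15) × (1−0.3) × 0.85 × (1−0.1) = 0.127449
Highest score → legitimate.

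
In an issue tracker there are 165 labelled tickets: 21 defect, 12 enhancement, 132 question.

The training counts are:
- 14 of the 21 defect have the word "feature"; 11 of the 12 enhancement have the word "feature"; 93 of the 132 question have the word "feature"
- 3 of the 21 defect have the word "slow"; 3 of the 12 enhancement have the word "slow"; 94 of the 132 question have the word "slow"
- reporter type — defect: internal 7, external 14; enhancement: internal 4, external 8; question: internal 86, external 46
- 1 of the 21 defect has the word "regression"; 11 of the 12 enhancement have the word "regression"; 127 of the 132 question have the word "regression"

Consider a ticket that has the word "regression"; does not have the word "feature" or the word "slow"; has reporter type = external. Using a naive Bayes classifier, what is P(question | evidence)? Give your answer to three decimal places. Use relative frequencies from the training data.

0.853

defect: (21/165) × (7/21) × (18/21) × (14/21) × (1/21) ≈ 0.0011544
enhancement: (12/165) × (1/12) × (9/12) × (8/12) × (11/12) ≈ 0.00277778
question: (132/165) × (39/132) × (38/132) × (46/132) × (127/132) ≈ 0.0228141
P(question | x) = 0.0228141 / 0.02674628 ≈ 0.853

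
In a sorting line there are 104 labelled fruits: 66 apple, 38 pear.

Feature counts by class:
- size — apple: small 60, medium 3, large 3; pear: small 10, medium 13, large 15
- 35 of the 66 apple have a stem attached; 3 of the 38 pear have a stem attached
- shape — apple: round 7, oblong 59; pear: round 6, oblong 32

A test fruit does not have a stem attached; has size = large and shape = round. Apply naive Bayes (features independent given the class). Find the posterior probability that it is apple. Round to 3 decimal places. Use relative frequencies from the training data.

apple: (66/104) × (3/66) × (31/66) × (7/66) ≈ 0.00143701
pear: (38/104) × (15/38) × (35/38) × (6/38) ≈ 0.0209754
P(apple | x) = 0.00143701 / 0.02241241 ≈ 0.064

0.064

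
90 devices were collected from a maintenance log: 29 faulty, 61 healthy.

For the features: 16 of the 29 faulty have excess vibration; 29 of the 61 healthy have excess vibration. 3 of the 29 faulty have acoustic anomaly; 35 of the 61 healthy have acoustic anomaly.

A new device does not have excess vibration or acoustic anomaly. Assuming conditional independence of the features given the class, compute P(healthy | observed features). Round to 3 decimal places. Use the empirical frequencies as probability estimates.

faulty: (29/90) × (13/29) × (26/29) ≈ 0.129502
healthy: (61/90) × (32/61) × (26/61) ≈ 0.151548
P(healthy | x) = 0.151548 / 0.28105 ≈ 0.539

0.539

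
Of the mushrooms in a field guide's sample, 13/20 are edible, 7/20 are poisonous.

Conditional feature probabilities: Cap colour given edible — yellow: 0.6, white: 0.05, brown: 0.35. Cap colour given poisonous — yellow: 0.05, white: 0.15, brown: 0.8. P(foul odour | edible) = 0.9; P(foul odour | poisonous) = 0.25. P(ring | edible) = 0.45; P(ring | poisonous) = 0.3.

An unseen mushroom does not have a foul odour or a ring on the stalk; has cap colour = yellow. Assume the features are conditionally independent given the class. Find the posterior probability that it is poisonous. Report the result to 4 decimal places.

0.2999

edible: 0.65 × 0.6 × (1−0.9) × (1−0.45) = 0.02145
poisonous: 0.35 × 0.05 × (1−0.25) × (1−0.3) = 0.0091875
P(poisonous | x) = 0.0091875 / 0.0306375 ≈ 0.2999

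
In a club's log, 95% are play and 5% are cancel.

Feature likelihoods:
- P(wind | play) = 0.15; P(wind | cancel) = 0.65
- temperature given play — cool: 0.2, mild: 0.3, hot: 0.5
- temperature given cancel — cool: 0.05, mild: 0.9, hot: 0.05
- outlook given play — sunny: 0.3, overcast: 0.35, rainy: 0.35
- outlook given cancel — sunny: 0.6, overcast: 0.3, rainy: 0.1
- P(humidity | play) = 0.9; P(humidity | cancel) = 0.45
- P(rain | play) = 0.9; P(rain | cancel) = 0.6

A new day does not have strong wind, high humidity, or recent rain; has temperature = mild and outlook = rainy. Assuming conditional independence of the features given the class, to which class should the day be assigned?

play: 0.95 × (1−0.15) × 0.3 × 0.35 × (1−0.9) × (1−0.9) = 0.000847875
cancel: 0.05 × (1−0.65) × 0.9 × 0.1 × (1−0.45) × (1−0.6) = 0.0003465
Highest score → play.

play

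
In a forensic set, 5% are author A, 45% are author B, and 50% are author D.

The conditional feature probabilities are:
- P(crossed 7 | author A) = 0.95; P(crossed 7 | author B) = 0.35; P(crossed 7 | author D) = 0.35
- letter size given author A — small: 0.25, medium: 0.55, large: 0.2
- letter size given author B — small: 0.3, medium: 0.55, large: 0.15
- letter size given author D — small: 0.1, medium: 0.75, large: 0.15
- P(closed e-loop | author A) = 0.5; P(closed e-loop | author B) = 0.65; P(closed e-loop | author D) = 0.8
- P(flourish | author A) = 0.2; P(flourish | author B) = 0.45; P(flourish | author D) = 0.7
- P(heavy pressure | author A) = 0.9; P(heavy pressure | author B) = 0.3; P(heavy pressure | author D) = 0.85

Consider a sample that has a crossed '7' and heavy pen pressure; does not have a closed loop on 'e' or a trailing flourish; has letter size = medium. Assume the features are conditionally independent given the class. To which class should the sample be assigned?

author A: 0.05 × 0.95 × 0.55 × (1−0.5) × (1−0.2) × 0.9 = 0.009405
author B: 0.45 × 0.35 × 0.55 × (1−0.65) × (1−0.45) × 0.3 = 0.00500259375
author D: 0.5 × 0.35 × 0.75 × (1−0.8) × (1−0.7) × 0.85 = 0.00669375
Highest score → author A.

author A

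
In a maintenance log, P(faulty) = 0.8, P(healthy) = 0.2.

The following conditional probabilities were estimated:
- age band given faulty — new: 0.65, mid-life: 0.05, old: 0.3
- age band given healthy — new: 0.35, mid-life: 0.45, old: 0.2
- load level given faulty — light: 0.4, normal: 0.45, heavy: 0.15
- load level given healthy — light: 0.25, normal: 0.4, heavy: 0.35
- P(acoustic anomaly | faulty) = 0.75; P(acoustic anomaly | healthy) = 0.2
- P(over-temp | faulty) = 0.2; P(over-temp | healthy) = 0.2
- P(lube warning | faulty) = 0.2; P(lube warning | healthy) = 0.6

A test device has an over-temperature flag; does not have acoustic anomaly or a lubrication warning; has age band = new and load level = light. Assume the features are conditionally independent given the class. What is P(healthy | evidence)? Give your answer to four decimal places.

0.1186

faulty: 0.8 × 0.65 × 0.4 × (1−0.75) × 0.2 × (1−0.2) = 0.00832
healthy: 0.2 × 0.35 × 0.25 × (1−0.2) × 0.2 × (1−0.6) = 0.00112
P(healthy | x) = 0.00112 / 0.00944 ≈ 0.1186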